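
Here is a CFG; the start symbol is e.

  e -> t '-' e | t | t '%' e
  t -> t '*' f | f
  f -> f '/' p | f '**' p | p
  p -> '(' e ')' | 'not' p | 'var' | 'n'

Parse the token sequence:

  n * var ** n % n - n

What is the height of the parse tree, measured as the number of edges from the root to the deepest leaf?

[e [t [t [f [p n]]] * [f [f [p var]] ** [p n]]] % [e [t [f [p n]]] - [e [t [f [p n]]]]]]

6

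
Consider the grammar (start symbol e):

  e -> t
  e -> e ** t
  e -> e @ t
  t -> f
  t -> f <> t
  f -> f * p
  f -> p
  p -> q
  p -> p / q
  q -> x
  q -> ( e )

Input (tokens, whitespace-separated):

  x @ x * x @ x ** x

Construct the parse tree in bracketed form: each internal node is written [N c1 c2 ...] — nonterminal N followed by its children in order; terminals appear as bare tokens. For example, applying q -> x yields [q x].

[e [e [e [e [t [f [p [q x]]]]] @ [t [f [f [p [q x]]] * [p [q x]]]]] @ [t [f [p [q x]]]]] ** [t [f [p [q x]]]]]

e
e ** t
e @ t ** t
e @ t @ t ** t
t @ t @ t ** t
f @ t @ t ** t
p @ t @ t ** t
q @ t @ t ** t
x @ t @ t ** t
x @ f @ t ** t
x @ f * p @ t ** t
x @ p * p @ t ** t
x @ q * p @ t ** t
x @ x * p @ t ** t
x @ x * q @ t ** t
x @ x * x @ t ** t
x @ x * x @ f ** t
x @ x * x @ p ** t
x @ x * x @ q ** t
x @ x * x @ x ** t
x @ x * x @ x ** f
x @ x * x @ x ** p
x @ x * x @ x ** q
x @ x * x @ x ** x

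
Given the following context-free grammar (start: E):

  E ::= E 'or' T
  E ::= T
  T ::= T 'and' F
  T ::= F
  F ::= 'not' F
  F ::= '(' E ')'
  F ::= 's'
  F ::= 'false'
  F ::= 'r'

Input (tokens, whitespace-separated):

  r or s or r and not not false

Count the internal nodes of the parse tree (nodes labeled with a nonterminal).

[E [E [E [T [F r]]] or [T [F s]]] or [T [T [F r]] and [F not [F not [F false]]]]]

13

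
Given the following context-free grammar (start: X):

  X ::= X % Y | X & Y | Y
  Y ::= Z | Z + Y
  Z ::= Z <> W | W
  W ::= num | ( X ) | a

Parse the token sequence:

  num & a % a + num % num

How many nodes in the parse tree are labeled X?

[X [X [X [X [Y [Z [W num]]]] & [Y [Z [W a]]]] % [Y [Z [W a]] + [Y [Z [W num]]]]] % [Y [Z [W num]]]]

4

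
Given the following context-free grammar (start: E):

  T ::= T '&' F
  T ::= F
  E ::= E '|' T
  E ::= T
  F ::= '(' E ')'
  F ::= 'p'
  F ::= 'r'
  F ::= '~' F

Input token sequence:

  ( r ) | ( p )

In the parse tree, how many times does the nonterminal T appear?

[E [E [T [F ( [E [T [F r]]] )]]] | [T [F ( [E [T [F p]]] )]]]

4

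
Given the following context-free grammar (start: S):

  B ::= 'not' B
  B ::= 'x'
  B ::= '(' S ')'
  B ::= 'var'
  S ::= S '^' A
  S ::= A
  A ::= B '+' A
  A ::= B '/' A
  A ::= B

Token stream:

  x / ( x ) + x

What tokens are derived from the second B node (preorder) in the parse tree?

( x )

[S [A [B x] / [A [B ( [S [A [B x]]] )] + [A [B x]]]]]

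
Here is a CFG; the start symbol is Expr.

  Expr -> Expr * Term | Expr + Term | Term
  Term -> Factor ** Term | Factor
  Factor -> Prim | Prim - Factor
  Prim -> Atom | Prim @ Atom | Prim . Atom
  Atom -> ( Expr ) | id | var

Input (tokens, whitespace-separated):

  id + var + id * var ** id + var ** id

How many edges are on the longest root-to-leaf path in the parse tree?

[Expr [Expr [Expr [Expr [Expr [Term [Factor [Prim [Atom id]]]]] + [Term [Factor [Prim [Atom var]]]]] + [Term [Factor [Prim [Atom id]]]]] * [Term [Factor [Prim [Atom var]]] ** [Term [Factor [Prim [Atom id]]]]]] + [Term [Factor [Prim [Atom var]]] ** [Term [Factor [Prim [Atom id]]]]]]

9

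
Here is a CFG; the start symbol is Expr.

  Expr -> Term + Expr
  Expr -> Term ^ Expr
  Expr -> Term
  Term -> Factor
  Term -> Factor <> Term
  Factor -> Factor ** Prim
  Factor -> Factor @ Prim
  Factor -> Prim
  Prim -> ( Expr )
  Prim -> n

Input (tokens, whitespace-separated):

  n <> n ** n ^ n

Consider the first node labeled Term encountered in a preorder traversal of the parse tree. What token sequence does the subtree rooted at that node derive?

n <> n ** n

[Expr [Term [Factor [Prim n]] <> [Term [Factor [Factor [Prim n]] ** [Prim n]]]] ^ [Expr [Term [Factor [Prim n]]]]]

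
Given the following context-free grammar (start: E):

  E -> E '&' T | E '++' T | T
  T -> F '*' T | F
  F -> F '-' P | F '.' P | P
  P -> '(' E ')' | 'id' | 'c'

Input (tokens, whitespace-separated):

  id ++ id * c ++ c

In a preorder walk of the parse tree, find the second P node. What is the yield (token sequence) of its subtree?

[E [E [E [T [F [P id]]]] ++ [T [F [P id]] * [T [F [P c]]]]] ++ [T [F [P c]]]]

id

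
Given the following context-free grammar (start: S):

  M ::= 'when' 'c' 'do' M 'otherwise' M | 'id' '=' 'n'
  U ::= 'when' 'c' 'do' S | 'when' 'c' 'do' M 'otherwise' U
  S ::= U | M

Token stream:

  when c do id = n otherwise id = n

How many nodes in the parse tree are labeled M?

3

[S [M when c do [M id = n] otherwise [M id = n]]]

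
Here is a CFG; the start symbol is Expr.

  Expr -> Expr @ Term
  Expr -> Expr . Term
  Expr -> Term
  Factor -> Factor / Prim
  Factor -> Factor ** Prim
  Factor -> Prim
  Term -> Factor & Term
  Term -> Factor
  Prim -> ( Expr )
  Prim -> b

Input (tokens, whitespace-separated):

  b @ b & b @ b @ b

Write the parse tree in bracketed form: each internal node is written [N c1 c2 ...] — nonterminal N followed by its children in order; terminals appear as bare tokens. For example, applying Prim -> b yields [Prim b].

Expr
Expr @ Term
Expr @ Term @ Term
Expr @ Term @ Term @ Term
Term @ Term @ Term @ Term
Factor @ Term @ Term @ Term
Prim @ Term @ Term @ Term
b @ Term @ Term @ Term
b @ Factor & Term @ Term @ Term
b @ Prim & Term @ Term @ Term
b @ b & Term @ Term @ Term
b @ b & Factor @ Term @ Term
b @ b & Prim @ Term @ Term
b @ b & b @ Term @ Term
b @ b & b @ Factor @ Term
b @ b & b @ Prim @ Term
b @ b & b @ b @ Term
b @ b & b @ b @ Factor
b @ b & b @ b @ Prim
b @ b & b @ b @ b

[Expr [Expr [Expr [Expr [Term [Factor [Prim b]]]] @ [Term [Factor [Prim b]] & [Term [Factor [Prim b]]]]] @ [Term [Factor [Prim b]]]] @ [Term [Factor [Prim b]]]]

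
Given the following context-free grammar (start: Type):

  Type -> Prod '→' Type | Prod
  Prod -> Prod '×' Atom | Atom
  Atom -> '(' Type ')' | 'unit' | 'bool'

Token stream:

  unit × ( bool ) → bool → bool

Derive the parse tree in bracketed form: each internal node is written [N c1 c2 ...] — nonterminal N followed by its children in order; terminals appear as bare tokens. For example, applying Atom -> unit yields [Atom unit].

Type
Prod → Type
Prod × Atom → Type
Atom × Atom → Type
unit × Atom → Type
unit × ( Type ) → Type
unit × ( Prod ) → Type
unit × ( Atom ) → Type
unit × ( bool ) → Type
unit × ( bool ) → Prod → Type
unit × ( bool ) → Atom → Type
unit × ( bool ) → bool → Type
unit × ( bool ) → bool → Prod
unit × ( bool ) → bool → Atom
unit × ( bool ) → bool → bool

[Type [Prod [Prod [Atom unit]] × [Atom ( [Type [Prod [Atom bool]]] )]] → [Type [Prod [Atom bool]] → [Type [Prod [Atom bool]]]]]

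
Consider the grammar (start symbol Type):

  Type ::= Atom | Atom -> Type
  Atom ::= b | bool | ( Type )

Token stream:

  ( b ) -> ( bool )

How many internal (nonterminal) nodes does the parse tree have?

8

[Type [Atom ( [Type [Atom b]] )] -> [Type [Atom ( [Type [Atom bool]] )]]]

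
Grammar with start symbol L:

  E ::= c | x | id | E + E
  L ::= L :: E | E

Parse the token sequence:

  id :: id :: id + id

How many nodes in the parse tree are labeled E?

5

[L [L [L [E id]] :: [E id]] :: [E [E id] + [E id]]]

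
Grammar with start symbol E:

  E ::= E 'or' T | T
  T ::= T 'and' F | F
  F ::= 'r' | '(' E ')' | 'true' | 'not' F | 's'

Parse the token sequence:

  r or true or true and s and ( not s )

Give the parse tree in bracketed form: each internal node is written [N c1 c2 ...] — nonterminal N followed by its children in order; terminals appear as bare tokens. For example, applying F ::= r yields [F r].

[E [E [E [T [F r]]] or [T [F true]]] or [T [T [T [F true]] and [F s]] and [F ( [E [T [F not [F s]]]] )]]]

E
E or T
E or T or T
T or T or T
F or T or T
r or T or T
r or F or T
r or true or T
r or true or T and F
r or true or T and F and F
r or true or F and F and F
r or true or true and F and F
r or true or true and s and F
r or true or true and s and ( E )
r or true or true and s and ( T )
r or true or true and s and ( F )
r or true or true and s and ( not F )
r or true or true and s and ( not s )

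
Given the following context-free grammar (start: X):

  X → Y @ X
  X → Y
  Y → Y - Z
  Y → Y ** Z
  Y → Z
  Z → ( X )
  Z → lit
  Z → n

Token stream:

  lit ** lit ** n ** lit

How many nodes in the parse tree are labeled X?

[X [Y [Y [Y [Y [Z lit]] ** [Z lit]] ** [Z n]] ** [Z lit]]]

1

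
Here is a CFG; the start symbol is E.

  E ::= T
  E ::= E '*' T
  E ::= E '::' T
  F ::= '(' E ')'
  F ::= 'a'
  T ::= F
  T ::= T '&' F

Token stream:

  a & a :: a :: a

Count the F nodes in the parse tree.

4

[E [E [E [T [T [F a]] & [F a]]] :: [T [F a]]] :: [T [F a]]]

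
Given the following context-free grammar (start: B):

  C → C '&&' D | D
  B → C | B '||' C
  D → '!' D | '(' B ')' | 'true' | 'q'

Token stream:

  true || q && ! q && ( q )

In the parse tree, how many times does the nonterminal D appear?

[B [B [C [D true]]] || [C [C [C [D q]] && [D ! [D q]]] && [D ( [B [C [D q]]] )]]]

6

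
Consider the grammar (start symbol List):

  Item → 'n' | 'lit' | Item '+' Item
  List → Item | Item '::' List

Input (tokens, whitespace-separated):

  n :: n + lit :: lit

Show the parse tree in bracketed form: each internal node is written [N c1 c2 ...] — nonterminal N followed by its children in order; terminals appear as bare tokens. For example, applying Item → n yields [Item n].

[List [Item n] :: [List [Item [Item n] + [Item lit]] :: [List [Item lit]]]]

List
Item :: List
n :: List
n :: Item :: List
n :: Item + Item :: List
n :: n + Item :: List
n :: n + lit :: List
n :: n + lit :: Item
n :: n + lit :: lit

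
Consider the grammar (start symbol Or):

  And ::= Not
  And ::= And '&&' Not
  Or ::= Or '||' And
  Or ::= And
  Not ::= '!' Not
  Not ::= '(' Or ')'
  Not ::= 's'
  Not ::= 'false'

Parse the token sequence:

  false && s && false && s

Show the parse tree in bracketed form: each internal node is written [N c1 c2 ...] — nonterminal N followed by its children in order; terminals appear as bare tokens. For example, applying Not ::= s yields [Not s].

Or
And
And && Not
And && Not && Not
And && Not && Not && Not
Not && Not && Not && Not
false && Not && Not && Not
false && s && Not && Not
false && s && false && Not
false && s && false && s

[Or [And [And [And [And [Not false]] && [Not s]] && [Not false]] && [Not s]]]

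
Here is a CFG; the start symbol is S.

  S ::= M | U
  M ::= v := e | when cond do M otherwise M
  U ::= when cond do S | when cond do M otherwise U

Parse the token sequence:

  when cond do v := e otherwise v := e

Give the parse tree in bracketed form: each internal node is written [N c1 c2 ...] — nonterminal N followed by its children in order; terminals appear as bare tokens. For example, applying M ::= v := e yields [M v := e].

S
M
when cond do M otherwise M
when cond do v := e otherwise M
when cond do v := e otherwise v := e

[S [M when cond do [M v := e] otherwise [M v := e]]]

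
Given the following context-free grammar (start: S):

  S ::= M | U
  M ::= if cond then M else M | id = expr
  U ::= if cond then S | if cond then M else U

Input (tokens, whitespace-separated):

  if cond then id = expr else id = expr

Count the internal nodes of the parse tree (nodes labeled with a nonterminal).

[S [M if cond then [M id = expr] else [M id = expr]]]

4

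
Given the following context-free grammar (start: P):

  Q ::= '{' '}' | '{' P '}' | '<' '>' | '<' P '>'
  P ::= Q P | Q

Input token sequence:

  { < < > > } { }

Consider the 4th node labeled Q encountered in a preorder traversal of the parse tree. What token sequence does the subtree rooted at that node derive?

{ }

[P [Q { [P [Q < [P [Q < >]] >]] }] [P [Q { }]]]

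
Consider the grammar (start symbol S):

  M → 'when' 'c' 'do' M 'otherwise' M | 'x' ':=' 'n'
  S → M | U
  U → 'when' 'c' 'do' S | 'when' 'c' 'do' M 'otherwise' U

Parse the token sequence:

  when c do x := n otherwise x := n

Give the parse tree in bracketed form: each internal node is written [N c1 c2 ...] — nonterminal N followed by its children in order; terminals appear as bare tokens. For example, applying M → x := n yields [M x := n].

[S [M when c do [M x := n] otherwise [M x := n]]]

S
M
when c do M otherwise M
when c do x := n otherwise M
when c do x := n otherwise x := n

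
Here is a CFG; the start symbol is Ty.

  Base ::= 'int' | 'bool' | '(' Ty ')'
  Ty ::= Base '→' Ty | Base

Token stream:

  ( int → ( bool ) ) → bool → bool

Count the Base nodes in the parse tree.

6

[Ty [Base ( [Ty [Base int] → [Ty [Base ( [Ty [Base bool]] )]]] )] → [Ty [Base bool] → [Ty [Base bool]]]]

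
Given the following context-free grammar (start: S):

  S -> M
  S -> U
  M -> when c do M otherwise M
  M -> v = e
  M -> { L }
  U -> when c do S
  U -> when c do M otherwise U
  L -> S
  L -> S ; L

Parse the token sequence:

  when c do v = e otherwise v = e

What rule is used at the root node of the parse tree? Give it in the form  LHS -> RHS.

[S [M when c do [M v = e] otherwise [M v = e]]]

S -> M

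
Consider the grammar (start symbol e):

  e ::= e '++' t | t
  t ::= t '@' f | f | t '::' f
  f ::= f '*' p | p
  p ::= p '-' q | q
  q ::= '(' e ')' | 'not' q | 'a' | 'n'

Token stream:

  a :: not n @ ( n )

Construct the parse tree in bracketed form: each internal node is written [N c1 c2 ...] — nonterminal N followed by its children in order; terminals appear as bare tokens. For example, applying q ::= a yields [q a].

e
t
t @ f
t :: f @ f
f :: f @ f
p :: f @ f
q :: f @ f
a :: f @ f
a :: p @ f
a :: q @ f
a :: not q @ f
a :: not n @ f
a :: not n @ p
a :: not n @ q
a :: not n @ ( e )
a :: not n @ ( t )
a :: not n @ ( f )
a :: not n @ ( p )
a :: not n @ ( q )
a :: not n @ ( n )

[e [t [t [t [f [p [q a]]]] :: [f [p [q not [q n]]]]] @ [f [p [q ( [e [t [f [p [q n]]]]] )]]]]]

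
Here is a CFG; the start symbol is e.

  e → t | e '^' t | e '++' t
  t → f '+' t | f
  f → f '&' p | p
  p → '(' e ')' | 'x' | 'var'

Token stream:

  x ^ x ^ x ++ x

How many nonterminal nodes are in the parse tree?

16

[e [e [e [e [t [f [p x]]]] ^ [t [f [p x]]]] ^ [t [f [p x]]]] ++ [t [f [p x]]]]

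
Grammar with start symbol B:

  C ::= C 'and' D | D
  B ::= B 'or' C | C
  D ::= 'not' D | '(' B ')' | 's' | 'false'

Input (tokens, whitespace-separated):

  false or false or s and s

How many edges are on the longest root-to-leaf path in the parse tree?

[B [B [B [C [D false]]] or [C [D false]]] or [C [C [D s]] and [D s]]]

5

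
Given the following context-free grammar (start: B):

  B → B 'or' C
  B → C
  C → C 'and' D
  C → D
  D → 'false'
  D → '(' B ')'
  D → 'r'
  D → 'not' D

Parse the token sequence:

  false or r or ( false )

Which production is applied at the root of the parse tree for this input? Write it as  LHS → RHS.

[B [B [B [C [D false]]] or [C [D r]]] or [C [D ( [B [C [D false]]] )]]]

B → B 'or' C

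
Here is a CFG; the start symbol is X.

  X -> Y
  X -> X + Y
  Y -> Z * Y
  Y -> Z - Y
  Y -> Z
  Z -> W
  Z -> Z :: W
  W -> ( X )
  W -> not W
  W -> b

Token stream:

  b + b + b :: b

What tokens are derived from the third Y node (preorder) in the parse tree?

[X [X [X [Y [Z [W b]]]] + [Y [Z [W b]]]] + [Y [Z [Z [W b]] :: [W b]]]]

b :: b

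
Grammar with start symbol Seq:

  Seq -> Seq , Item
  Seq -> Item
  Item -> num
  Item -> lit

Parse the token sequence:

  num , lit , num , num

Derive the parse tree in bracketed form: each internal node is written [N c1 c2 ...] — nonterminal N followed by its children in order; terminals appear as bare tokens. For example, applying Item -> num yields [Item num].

[Seq [Seq [Seq [Seq [Item num]] , [Item lit]] , [Item num]] , [Item num]]

Seq
Seq , Item
Seq , Item , Item
Seq , Item , Item , Item
Item , Item , Item , Item
num , Item , Item , Item
num , lit , Item , Item
num , lit , num , Item
num , lit , num , num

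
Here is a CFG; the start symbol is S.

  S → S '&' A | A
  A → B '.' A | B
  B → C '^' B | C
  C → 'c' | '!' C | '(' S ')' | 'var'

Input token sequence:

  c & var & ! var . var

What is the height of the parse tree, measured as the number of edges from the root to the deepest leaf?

6

[S [S [S [A [B [C c]]]] & [A [B [C var]]]] & [A [B [C ! [C var]]] . [A [B [C var]]]]]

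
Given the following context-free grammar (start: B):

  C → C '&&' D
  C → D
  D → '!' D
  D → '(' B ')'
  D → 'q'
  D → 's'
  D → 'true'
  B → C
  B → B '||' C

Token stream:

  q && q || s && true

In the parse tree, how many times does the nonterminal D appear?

4

[B [B [C [C [D q]] && [D q]]] || [C [C [D s]] && [D true]]]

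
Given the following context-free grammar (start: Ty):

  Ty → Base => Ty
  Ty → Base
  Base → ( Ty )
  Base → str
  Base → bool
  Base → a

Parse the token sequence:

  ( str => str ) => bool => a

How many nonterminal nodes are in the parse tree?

10

[Ty [Base ( [Ty [Base str] => [Ty [Base str]]] )] => [Ty [Base bool] => [Ty [Base a]]]]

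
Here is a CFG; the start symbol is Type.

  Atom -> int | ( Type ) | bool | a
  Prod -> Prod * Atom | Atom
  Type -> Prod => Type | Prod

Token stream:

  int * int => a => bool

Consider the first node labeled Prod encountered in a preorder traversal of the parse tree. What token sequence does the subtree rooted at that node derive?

[Type [Prod [Prod [Atom int]] * [Atom int]] => [Type [Prod [Atom a]] => [Type [Prod [Atom bool]]]]]

int * int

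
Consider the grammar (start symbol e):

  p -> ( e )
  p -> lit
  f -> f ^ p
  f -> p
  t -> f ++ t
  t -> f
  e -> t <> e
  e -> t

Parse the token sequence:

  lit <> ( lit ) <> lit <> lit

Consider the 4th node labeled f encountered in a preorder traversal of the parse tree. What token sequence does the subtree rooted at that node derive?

lit

[e [t [f [p lit]]] <> [e [t [f [p ( [e [t [f [p lit]]]] )]]] <> [e [t [f [p lit]]] <> [e [t [f [p lit]]]]]]]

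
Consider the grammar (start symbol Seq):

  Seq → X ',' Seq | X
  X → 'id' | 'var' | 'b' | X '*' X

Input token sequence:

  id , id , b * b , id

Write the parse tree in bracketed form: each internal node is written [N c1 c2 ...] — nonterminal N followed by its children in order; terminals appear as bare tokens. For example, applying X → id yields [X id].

[Seq [X id] , [Seq [X id] , [Seq [X [X b] * [X b]] , [Seq [X id]]]]]

Seq
X , Seq
id , Seq
id , X , Seq
id , id , Seq
id , id , X , Seq
id , id , X * X , Seq
id , id , b * X , Seq
id , id , b * b , Seq
id , id , b * b , X
id , id , b * b , id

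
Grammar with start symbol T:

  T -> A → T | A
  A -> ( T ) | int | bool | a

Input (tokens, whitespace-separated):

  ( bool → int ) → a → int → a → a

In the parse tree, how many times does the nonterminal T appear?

7

[T [A ( [T [A bool] → [T [A int]]] )] → [T [A a] → [T [A int] → [T [A a] → [T [A a]]]]]]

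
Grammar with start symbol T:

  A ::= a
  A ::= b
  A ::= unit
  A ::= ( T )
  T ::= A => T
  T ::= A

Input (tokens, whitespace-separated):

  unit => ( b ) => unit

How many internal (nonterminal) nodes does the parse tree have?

[T [A unit] => [T [A ( [T [A b]] )] => [T [A unit]]]]

8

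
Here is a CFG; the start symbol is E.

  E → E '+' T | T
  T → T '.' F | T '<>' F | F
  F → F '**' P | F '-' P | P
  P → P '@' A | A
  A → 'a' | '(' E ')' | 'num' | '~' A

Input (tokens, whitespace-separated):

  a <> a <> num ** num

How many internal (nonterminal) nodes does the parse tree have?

[E [T [T [T [F [P [A a]]]] <> [F [P [A a]]]] <> [F [F [P [A num]]] ** [P [A num]]]]]

16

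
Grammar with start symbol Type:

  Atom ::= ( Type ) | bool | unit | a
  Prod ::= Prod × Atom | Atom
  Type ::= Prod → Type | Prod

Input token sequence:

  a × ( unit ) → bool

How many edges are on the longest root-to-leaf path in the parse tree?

6

[Type [Prod [Prod [Atom a]] × [Atom ( [Type [Prod [Atom unit]]] )]] → [Type [Prod [Atom bool]]]]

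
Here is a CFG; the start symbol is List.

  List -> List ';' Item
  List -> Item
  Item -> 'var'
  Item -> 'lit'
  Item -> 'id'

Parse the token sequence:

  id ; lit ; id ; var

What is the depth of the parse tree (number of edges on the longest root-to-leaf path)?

[List [List [List [List [Item id]] ; [Item lit]] ; [Item id]] ; [Item var]]

5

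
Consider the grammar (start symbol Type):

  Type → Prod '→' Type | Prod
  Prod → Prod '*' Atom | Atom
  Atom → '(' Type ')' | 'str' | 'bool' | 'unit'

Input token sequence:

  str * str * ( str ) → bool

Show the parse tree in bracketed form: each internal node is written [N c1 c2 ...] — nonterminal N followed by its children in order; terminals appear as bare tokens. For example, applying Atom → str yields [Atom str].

[Type [Prod [Prod [Prod [Atom str]] * [Atom str]] * [Atom ( [Type [Prod [Atom str]]] )]] → [Type [Prod [Atom bool]]]]

Type
Prod → Type
Prod * Atom → Type
Prod * Atom * Atom → Type
Atom * Atom * Atom → Type
str * Atom * Atom → Type
str * str * Atom → Type
str * str * ( Type ) → Type
str * str * ( Prod ) → Type
str * str * ( Atom ) → Type
str * str * ( str ) → Type
str * str * ( str ) → Prod
str * str * ( str ) → Atom
str * str * ( str ) → bool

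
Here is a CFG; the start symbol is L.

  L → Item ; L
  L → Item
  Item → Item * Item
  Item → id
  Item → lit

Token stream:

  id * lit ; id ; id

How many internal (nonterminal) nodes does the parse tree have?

8

[L [Item [Item id] * [Item lit]] ; [L [Item id] ; [L [Item id]]]]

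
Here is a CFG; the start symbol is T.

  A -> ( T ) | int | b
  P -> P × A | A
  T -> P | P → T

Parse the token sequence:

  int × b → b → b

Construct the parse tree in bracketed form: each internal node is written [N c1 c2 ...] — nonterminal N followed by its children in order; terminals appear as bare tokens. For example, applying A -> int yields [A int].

T
P → T
P × A → T
A × A → T
int × A → T
int × b → T
int × b → P → T
int × b → A → T
int × b → b → T
int × b → b → P
int × b → b → A
int × b → b → b

[T [P [P [A int]] × [A b]] → [T [P [A b]] → [T [P [A b]]]]]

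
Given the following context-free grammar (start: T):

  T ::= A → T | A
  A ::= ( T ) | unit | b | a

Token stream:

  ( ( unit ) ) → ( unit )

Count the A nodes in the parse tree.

[T [A ( [T [A ( [T [A unit]] )]] )] → [T [A ( [T [A unit]] )]]]

5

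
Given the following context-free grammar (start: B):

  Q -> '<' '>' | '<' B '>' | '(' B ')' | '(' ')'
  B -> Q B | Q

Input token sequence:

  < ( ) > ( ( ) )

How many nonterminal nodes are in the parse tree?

8

[B [Q < [B [Q ( )]] >] [B [Q ( [B [Q ( )]] )]]]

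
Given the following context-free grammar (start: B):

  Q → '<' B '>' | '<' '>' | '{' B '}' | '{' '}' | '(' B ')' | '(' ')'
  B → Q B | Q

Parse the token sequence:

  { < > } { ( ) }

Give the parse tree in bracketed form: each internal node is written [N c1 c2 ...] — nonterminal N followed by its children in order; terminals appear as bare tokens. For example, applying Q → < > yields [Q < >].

[B [Q { [B [Q < >]] }] [B [Q { [B [Q ( )]] }]]]

B
Q B
{ B } B
{ Q } B
{ < > } B
{ < > } Q
{ < > } { B }
{ < > } { Q }
{ < > } { ( ) }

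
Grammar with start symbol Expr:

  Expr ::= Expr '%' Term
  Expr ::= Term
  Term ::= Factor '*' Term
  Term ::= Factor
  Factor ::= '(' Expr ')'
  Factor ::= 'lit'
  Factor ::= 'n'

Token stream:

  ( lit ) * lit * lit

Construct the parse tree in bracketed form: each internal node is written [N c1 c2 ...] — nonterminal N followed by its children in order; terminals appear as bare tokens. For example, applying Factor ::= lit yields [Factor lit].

[Expr [Term [Factor ( [Expr [Term [Factor lit]]] )] * [Term [Factor lit] * [Term [Factor lit]]]]]

Expr
Term
Factor * Term
( Expr ) * Term
( Term ) * Term
( Factor ) * Term
( lit ) * Term
( lit ) * Factor * Term
( lit ) * lit * Term
( lit ) * lit * Factor
( lit ) * lit * lit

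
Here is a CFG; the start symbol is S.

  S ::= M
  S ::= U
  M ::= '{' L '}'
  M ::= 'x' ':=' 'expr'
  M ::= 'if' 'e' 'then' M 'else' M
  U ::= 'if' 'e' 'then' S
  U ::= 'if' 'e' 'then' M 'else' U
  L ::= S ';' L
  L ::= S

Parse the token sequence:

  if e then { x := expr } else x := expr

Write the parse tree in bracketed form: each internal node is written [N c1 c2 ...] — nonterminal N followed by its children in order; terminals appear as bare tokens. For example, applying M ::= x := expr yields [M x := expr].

[S [M if e then [M { [L [S [M x := expr]]] }] else [M x := expr]]]

S
M
if e then M else M
if e then { L } else M
if e then { S } else M
if e then { M } else M
if e then { x := expr } else M
if e then { x := expr } else x := expr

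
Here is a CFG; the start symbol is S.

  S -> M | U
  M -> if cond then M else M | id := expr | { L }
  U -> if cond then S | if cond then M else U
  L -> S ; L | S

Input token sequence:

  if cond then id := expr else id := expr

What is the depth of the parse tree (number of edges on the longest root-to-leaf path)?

[S [M if cond then [M id := expr] else [M id := expr]]]

3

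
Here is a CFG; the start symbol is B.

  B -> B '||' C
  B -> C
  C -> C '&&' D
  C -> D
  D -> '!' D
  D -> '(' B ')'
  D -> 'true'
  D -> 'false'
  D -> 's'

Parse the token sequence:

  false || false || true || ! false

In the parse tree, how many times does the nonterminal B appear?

4

[B [B [B [B [C [D false]]] || [C [D false]]] || [C [D true]]] || [C [D ! [D false]]]]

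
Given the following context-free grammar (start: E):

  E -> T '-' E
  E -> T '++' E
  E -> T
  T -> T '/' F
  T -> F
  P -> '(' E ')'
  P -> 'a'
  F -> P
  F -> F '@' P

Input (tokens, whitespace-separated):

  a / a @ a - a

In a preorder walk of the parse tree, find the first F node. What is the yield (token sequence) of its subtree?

[E [T [T [F [P a]]] / [F [F [P a]] @ [P a]]] - [E [T [F [P a]]]]]

a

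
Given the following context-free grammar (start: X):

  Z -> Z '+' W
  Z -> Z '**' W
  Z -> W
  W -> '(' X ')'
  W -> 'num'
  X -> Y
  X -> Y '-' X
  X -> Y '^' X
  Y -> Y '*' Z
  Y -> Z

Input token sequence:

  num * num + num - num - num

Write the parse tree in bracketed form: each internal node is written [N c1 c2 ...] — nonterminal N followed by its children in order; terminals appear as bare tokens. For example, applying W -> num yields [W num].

X
Y - X
Y * Z - X
Z * Z - X
W * Z - X
num * Z - X
num * Z + W - X
num * W + W - X
num * num + W - X
num * num + num - X
num * num + num - Y - X
num * num + num - Z - X
num * num + num - W - X
num * num + num - num - X
num * num + num - num - Y
num * num + num - num - Z
num * num + num - num - W
num * num + num - num - num

[X [Y [Y [Z [W num]]] * [Z [Z [W num]] + [W num]]] - [X [Y [Z [W num]]] - [X [Y [Z [W num]]]]]]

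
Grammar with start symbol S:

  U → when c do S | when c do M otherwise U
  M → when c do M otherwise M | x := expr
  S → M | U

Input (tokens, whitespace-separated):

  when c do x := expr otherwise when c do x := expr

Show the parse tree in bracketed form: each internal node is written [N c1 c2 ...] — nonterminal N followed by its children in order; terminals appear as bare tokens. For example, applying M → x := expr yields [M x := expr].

S
U
when c do M otherwise U
when c do x := expr otherwise U
when c do x := expr otherwise when c do S
when c do x := expr otherwise when c do M
when c do x := expr otherwise when c do x := expr

[S [U when c do [M x := expr] otherwise [U when c do [S [M x := expr]]]]]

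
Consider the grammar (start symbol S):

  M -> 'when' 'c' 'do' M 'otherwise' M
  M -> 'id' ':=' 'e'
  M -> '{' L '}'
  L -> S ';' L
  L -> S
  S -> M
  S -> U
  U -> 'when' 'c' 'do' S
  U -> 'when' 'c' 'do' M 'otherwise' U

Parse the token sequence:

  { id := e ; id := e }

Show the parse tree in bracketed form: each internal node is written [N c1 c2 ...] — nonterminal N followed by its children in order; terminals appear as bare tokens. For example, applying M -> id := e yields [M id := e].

[S [M { [L [S [M id := e]] ; [L [S [M id := e]]]] }]]

S
M
{ L }
{ S ; L }
{ M ; L }
{ id := e ; L }
{ id := e ; S }
{ id := e ; M }
{ id := e ; id := e }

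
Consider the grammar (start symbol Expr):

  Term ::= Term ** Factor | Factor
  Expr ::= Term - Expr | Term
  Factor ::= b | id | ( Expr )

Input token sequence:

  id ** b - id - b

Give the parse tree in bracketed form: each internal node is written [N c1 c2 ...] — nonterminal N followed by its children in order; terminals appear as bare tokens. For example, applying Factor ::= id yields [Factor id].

Expr
Term - Expr
Term ** Factor - Expr
Factor ** Factor - Expr
id ** Factor - Expr
id ** b - Expr
id ** b - Term - Expr
id ** b - Factor - Expr
id ** b - id - Expr
id ** b - id - Term
id ** b - id - Factor
id ** b - id - b

[Expr [Term [Term [Factor id]] ** [Factor b]] - [Expr [Term [Factor id]] - [Expr [Term [Factor b]]]]]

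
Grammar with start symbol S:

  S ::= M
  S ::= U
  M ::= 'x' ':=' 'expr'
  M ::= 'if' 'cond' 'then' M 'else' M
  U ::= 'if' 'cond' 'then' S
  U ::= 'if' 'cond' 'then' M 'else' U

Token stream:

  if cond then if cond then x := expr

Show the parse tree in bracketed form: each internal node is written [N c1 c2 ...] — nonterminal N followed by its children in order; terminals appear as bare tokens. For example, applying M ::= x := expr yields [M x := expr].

[S [U if cond then [S [U if cond then [S [M x := expr]]]]]]

S
U
if cond then S
if cond then U
if cond then if cond then S
if cond then if cond then M
if cond then if cond then x := expr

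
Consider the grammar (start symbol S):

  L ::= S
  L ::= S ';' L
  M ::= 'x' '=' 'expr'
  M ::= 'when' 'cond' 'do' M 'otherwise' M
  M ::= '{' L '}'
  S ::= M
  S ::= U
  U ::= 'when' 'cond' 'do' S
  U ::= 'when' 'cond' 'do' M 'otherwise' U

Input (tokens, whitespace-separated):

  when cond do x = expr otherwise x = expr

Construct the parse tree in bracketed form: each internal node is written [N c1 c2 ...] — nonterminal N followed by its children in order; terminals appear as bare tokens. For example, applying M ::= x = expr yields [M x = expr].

S
M
when cond do M otherwise M
when cond do x = expr otherwise M
when cond do x = expr otherwise x = expr

[S [M when cond do [M x = expr] otherwise [M x = expr]]]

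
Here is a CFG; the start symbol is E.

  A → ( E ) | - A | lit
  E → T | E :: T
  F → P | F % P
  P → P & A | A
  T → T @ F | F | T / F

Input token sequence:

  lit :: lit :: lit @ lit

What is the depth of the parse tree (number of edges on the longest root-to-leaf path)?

7

[E [E [E [T [F [P [A lit]]]]] :: [T [F [P [A lit]]]]] :: [T [T [F [P [A lit]]]] @ [F [P [A lit]]]]]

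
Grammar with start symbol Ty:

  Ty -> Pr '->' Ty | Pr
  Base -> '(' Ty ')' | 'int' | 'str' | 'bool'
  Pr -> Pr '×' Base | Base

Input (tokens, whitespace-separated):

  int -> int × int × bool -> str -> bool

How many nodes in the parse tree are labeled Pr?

[Ty [Pr [Base int]] -> [Ty [Pr [Pr [Pr [Base int]] × [Base int]] × [Base bool]] -> [Ty [Pr [Base str]] -> [Ty [Pr [Base bool]]]]]]

6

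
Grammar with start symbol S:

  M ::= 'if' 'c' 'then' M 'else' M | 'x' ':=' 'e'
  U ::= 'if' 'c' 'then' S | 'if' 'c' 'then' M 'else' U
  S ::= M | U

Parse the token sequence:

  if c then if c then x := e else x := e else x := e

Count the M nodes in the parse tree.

[S [M if c then [M if c then [M x := e] else [M x := e]] else [M x := e]]]

5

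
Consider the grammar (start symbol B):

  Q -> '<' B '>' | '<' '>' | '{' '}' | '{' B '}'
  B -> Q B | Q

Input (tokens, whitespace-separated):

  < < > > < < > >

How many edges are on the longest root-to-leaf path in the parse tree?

5

[B [Q < [B [Q < >]] >] [B [Q < [B [Q < >]] >]]]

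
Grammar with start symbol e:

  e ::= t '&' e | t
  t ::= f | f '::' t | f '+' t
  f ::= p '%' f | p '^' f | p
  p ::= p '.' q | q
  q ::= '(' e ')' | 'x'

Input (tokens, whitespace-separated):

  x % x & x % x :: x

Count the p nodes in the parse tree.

5

[e [t [f [p [q x]] % [f [p [q x]]]]] & [e [t [f [p [q x]] % [f [p [q x]]]] :: [t [f [p [q x]]]]]]]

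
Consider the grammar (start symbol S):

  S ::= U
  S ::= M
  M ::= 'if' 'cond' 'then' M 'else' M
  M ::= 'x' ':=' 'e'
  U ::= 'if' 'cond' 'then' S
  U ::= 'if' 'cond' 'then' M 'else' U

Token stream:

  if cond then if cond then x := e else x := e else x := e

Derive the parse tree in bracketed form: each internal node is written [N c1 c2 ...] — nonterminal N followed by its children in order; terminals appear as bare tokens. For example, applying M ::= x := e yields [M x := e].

[S [M if cond then [M if cond then [M x := e] else [M x := e]] else [M x := e]]]

S
M
if cond then M else M
if cond then if cond then M else M else M
if cond then if cond then x := e else M else M
if cond then if cond then x := e else x := e else M
if cond then if cond then x := e else x := e else x := e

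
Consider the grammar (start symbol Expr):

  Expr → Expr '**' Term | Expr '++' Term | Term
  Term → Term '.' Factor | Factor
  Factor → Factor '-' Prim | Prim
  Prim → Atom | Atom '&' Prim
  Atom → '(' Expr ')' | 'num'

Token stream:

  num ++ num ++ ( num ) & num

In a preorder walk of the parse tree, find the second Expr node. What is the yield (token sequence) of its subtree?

num ++ num

[Expr [Expr [Expr [Term [Factor [Prim [Atom num]]]]] ++ [Term [Factor [Prim [Atom num]]]]] ++ [Term [Factor [Prim [Atom ( [Expr [Term [Factor [Prim [Atom num]]]]] )] & [Prim [Atom num]]]]]]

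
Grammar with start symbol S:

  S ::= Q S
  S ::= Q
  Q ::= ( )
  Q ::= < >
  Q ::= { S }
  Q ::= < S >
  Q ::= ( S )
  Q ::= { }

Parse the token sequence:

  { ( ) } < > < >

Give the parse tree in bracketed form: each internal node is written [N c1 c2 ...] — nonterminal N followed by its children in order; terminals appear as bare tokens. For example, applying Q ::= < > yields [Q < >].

S
Q S
{ S } S
{ Q } S
{ ( ) } S
{ ( ) } Q S
{ ( ) } < > S
{ ( ) } < > Q
{ ( ) } < > < >

[S [Q { [S [Q ( )]] }] [S [Q < >] [S [Q < >]]]]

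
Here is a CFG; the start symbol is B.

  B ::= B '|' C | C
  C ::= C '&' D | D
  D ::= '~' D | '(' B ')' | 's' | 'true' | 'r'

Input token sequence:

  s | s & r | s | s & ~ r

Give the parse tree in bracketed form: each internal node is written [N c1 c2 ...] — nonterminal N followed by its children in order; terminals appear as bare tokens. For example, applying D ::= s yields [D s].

[B [B [B [B [C [D s]]] | [C [C [D s]] & [D r]]] | [C [D s]]] | [C [C [D s]] & [D ~ [D r]]]]

B
B | C
B | C | C
B | C | C | C
C | C | C | C
D | C | C | C
s | C | C | C
s | C & D | C | C
s | D & D | C | C
s | s & D | C | C
s | s & r | C | C
s | s & r | D | C
s | s & r | s | C
s | s & r | s | C & D
s | s & r | s | D & D
s | s & r | s | s & D
s | s & r | s | s & ~ D
s | s & r | s | s & ~ r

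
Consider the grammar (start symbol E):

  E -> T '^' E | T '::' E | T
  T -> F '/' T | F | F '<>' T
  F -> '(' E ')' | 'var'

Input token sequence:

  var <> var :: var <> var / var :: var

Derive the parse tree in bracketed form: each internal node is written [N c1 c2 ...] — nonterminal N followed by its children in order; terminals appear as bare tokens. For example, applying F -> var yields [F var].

E
T :: E
F <> T :: E
var <> T :: E
var <> F :: E
var <> var :: E
var <> var :: T :: E
var <> var :: F <> T :: E
var <> var :: var <> T :: E
var <> var :: var <> F / T :: E
var <> var :: var <> var / T :: E
var <> var :: var <> var / F :: E
var <> var :: var <> var / var :: E
var <> var :: var <> var / var :: T
var <> var :: var <> var / var :: F
var <> var :: var <> var / var :: var

[E [T [F var] <> [T [F var]]] :: [E [T [F var] <> [T [F var] / [T [F var]]]] :: [E [T [F var]]]]]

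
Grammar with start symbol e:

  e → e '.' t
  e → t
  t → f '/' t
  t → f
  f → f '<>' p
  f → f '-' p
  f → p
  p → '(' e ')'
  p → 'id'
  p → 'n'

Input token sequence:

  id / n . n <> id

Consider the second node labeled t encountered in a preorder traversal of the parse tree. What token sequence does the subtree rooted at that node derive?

n

[e [e [t [f [p id]] / [t [f [p n]]]]] . [t [f [f [p n]] <> [p id]]]]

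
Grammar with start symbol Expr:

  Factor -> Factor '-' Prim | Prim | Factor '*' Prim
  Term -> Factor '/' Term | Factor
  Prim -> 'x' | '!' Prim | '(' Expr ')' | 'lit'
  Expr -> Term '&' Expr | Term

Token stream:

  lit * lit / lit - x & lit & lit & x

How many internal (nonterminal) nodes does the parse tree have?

[Expr [Term [Factor [Factor [Prim lit]] * [Prim lit]] / [Term [Factor [Factor [Prim lit]] - [Prim x]]]] & [Expr [Term [Factor [Prim lit]]] & [Expr [Term [Factor [Prim lit]]] & [Expr [Term [Factor [Prim x]]]]]]]

23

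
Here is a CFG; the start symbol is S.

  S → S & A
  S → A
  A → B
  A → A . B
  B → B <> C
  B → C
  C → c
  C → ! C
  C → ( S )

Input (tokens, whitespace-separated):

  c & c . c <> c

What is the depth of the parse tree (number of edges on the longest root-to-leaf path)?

[S [S [A [B [C c]]]] & [A [A [B [C c]]] . [B [B [C c]] <> [C c]]]]

5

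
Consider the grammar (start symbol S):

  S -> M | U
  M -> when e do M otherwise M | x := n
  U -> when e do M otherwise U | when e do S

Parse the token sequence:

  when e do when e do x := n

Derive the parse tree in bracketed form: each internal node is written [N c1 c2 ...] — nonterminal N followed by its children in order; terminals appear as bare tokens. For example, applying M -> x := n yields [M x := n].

[S [U when e do [S [U when e do [S [M x := n]]]]]]

S
U
when e do S
when e do U
when e do when e do S
when e do when e do M
when e do when e do x := n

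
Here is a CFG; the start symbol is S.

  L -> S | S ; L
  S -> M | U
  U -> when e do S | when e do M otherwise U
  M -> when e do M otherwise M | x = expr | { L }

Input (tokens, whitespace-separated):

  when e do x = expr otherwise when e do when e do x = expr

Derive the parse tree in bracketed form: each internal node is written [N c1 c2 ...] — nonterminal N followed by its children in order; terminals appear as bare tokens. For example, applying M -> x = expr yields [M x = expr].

S
U
when e do M otherwise U
when e do x = expr otherwise U
when e do x = expr otherwise when e do S
when e do x = expr otherwise when e do U
when e do x = expr otherwise when e do when e do S
when e do x = expr otherwise when e do when e do M
when e do x = expr otherwise when e do when e do x = expr

[S [U when e do [M x = expr] otherwise [U when e do [S [U when e do [S [M x = expr]]]]]]]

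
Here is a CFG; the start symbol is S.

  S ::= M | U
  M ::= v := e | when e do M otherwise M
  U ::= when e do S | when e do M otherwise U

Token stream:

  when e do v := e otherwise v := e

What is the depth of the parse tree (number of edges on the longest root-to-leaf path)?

[S [M when e do [M v := e] otherwise [M v := e]]]

3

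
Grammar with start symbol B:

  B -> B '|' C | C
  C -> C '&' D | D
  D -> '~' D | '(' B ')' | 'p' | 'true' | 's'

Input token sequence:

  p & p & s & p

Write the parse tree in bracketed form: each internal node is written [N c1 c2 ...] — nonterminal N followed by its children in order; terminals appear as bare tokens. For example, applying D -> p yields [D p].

[B [C [C [C [C [D p]] & [D p]] & [D s]] & [D p]]]

B
C
C & D
C & D & D
C & D & D & D
D & D & D & D
p & D & D & D
p & p & D & D
p & p & s & D
p & p & s & p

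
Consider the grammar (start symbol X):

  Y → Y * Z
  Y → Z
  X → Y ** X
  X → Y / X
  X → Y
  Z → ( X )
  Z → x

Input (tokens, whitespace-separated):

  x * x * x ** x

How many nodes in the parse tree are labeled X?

2

[X [Y [Y [Y [Z x]] * [Z x]] * [Z x]] ** [X [Y [Z x]]]]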